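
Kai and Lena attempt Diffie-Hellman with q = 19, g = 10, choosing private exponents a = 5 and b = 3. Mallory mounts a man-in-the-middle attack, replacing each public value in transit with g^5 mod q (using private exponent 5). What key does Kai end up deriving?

15

Kai receives Mallory's public value M = 10^5 mod 19 instead of the honest one.
10^1 ≡ 10 (mod 19)
10^2 = (10^1)^2 ≡ 10^2 = 100 ≡ 5 (mod 19)
10^4 = (10^2)^2 ≡ 5^2 = 25 ≡ 6 (mod 19)
10^5 = 10^4 · 10^1 ≡ 6 · 10 ≡ 3 (mod 19).
So M = 3. Kai computes K = M^5 mod 19.
3^1 ≡ 3 (mod 19)
3^2 = (3^1)^2 ≡ 3^2 = 9 ≡ 9 (mod 19)
3^4 = (3^2)^2 ≡ 9^2 = 81 ≡ 5 (mod 19)
3^5 = 3^4 · 3^1 ≡ 5 · 3 ≡ 15 (mod 19).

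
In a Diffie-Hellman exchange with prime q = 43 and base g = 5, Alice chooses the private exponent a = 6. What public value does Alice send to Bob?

16

Public value = 5^{6} \pmod{43}.
5^1 ≡ 5 (mod 43)
5^2 = (5^1)^2 ≡ 5^2 = 25 ≡ 25 (mod 43)
5^4 = (5^2)^2 ≡ 25^2 = 625 ≡ 23 (mod 43)
5^6 = 5^4 · 5^2 ≡ 23 · 25 ≡ 16 (mod 43).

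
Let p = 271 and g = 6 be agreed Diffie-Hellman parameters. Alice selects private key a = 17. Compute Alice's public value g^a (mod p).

Public value = 6^17 (mod 271).
6^1 ≡ 6 (mod 271)
6^2 = (6^1)^2 ≡ 6^2 = 36 ≡ 36 (mod 271)
6^4 = (6^2)^2 ≡ 36^2 = 1296 ≡ 212 (mod 271)
6^8 = (6^4)^2 ≡ 212^2 = 44944 ≡ 229 (mod 271)
6^16 = (6^8)^2 ≡ 229^2 = 52441 ≡ 138 (mod 271)
6^17 = 6^16 · 6^1 ≡ 138 · 6 ≡ 15 (mod 271).

15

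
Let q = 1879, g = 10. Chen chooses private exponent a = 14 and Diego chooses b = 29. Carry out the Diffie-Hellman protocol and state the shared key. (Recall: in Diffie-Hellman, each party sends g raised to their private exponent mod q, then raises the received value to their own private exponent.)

1604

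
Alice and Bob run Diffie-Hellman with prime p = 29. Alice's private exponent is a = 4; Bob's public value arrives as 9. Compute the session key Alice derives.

Shared key K = 9^4 mod 29.
9^1 ≡ 9 (mod 29)
9^2 = (9^1)^2 ≡ 9^2 = 81 ≡ 23 (mod 29)
9^4 = (9^2)^2 ≡ 23^2 = 529 ≡ 7 (mod 29)

7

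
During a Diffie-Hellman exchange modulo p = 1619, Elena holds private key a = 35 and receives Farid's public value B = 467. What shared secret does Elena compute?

Shared key K = 467^35 mod 1619.
467^1 ≡ 467 (mod 1619)
467^2 = (467^1)^2 ≡ 467^2 = 218089 ≡ 1143 (mod 1619)
467^4 = (467^2)^2 ≡ 1143^2 = 1306449 ≡ 1535 (mod 1619)
467^8 = (467^4)^2 ≡ 1535^2 = 2356225 ≡ 580 (mod 1619)
467^16 = (467^8)^2 ≡ 580^2 = 336400 ≡ 1267 (mod 1619)
467^32 = (467^16)^2 ≡ 1267^2 = 1605289 ≡ 860 (mod 1619)
467^35 = 467^32 · 467^2 · 467^1 ≡ 860 · 1143 · 467 ≡ 400 (mod 1619).

400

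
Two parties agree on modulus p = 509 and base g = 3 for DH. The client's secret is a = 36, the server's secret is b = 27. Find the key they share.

The client sends A = g^a mod p = 3^36 mod 509.
3^1 ≡ 3 (mod 509)
3^2 = (3^1)^2 ≡ 3^2 = 9 ≡ 9 (mod 509)
3^4 = (3^2)^2 ≡ 9^2 = 81 ≡ 81 (mod 509)
3^8 = (3^4)^2 ≡ 81^2 = 6561 ≡ 453 (mod 509)
3^16 = (3^8)^2 ≡ 453^2 = 205209 ≡ 82 (mod 509)
3^32 = (3^16)^2 ≡ 82^2 = 6724 ≡ 107 (mod 509)
3^36 = 3^32 · 3^4 ≡ 107 · 81 ≡ 14 (mod 509).
So A = 14. The server then computes K = A^b mod p = 14^27 mod 509.
14^1 ≡ 14 (mod 509)
14^2 = (14^1)^2 ≡ 14^2 = 196 ≡ 196 (mod 509)
14^4 = (14^2)^2 ≡ 196^2 = 38416 ≡ 241 (mod 509)
14^8 = (14^4)^2 ≡ 241^2 = 58081 ≡ 55 (mod 509)
14^16 = (14^8)^2 ≡ 55^2 = 3025 ≡ 480 (mod 509)
14^27 = 14^16 · 14^8 · 14^2 · 14^1 ≡ 480 · 55 · 196 · 14 ≡ 211 (mod 509).

211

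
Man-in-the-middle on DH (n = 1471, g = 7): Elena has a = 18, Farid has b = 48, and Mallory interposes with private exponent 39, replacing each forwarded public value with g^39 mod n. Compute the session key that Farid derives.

Farid receives Mallory's public value M = 7^39 mod 1471 instead of the honest one.
7^1 ≡ 7 (mod 1471)
7^2 = (7^1)^2 ≡ 7^2 = 49 ≡ 49 (mod 1471)
7^4 = (7^2)^2 ≡ 49^2 = 2401 ≡ 930 (mod 1471)
7^8 = (7^4)^2 ≡ 930^2 = 864900 ≡ 1423 (mod 1471)
7^16 = (7^8)^2 ≡ 1423^2 = 2024929 ≡ 833 (mod 1471)
7^32 = (7^16)^2 ≡ 833^2 = 693889 ≡ 1048 (mod 1471)
7^39 = 7^32 · 7^4 · 7^2 · 7^1 ≡ 1048 · 930 · 49 · 7 ≡ 589 (mod 1471).
So M = 589. Farid computes K = M^48 mod 1471.
589^1 ≡ 589 (mod 1471)
589^2 = (589^1)^2 ≡ 589^2 = 346921 ≡ 1236 (mod 1471)
589^4 = (589^2)^2 ≡ 1236^2 = 1527696 ≡ 798 (mod 1471)
589^8 = (589^4)^2 ≡ 798^2 = 636804 ≡ 1332 (mod 1471)
589^16 = (589^8)^2 ≡ 1332^2 = 1774224 ≡ 198 (mod 1471)
589^32 = (589^16)^2 ≡ 198^2 = 39204 ≡ 958 (mod 1471)
589^48 = 589^32 · 589^16 ≡ 958 · 198 ≡ 1396 (mod 1471).

1396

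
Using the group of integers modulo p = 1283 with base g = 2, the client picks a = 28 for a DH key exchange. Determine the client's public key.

Public value = 2^28 mod 1283.
2^1 ≡ 2 (mod 1283)
2^2 = (2^1)^2 ≡ 2^2 = 4 ≡ 4 (mod 1283)
2^4 = (2^2)^2 ≡ 4^2 = 16 ≡ 16 (mod 1283)
2^8 = (2^4)^2 ≡ 16^2 = 256 ≡ 256 (mod 1283)
2^16 = (2^8)^2 ≡ 256^2 = 65536 ≡ 103 (mod 1283)
2^28 = 2^16 · 2^8 · 2^4 ≡ 103 · 256 · 16 ≡ 1064 (mod 1283).

1064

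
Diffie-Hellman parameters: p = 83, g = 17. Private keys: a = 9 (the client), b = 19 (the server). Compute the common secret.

36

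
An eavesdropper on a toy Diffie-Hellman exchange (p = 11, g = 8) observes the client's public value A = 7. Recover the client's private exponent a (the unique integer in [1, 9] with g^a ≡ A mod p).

9

Try successive powers of 8 modulo 11:
8^1 ≡ 8
8^2 ≡ 9
8^3 ≡ 6
8^4 ≡ 4
8^5 ≡ 10
8^6 ≡ 3
8^7 ≡ 2
8^8 ≡ 5
8^9 ≡ 7
Found: a = 9.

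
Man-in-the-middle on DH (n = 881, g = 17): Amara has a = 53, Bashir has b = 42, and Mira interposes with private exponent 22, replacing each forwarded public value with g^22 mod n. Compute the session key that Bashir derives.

159

Bashir receives Mira's public value M = 17^22 mod 881 instead of the honest one.
17^1 ≡ 17 (mod 881)
17^2 = (17^1)^2 ≡ 17^2 = 289 ≡ 289 (mod 881)
17^4 = (17^2)^2 ≡ 289^2 = 83521 ≡ 707 (mod 881)
17^8 = (17^4)^2 ≡ 707^2 = 499849 ≡ 322 (mod 881)
17^16 = (17^8)^2 ≡ 322^2 = 103684 ≡ 607 (mod 881)
17^22 = 17^16 · 17^4 · 17^2 ≡ 607 · 707 · 289 ≡ 405 (mod 881).
So M = 405. Bashir computes K = M^42 mod 881.
405^1 ≡ 405 (mod 881)
405^2 = (405^1)^2 ≡ 405^2 = 164025 ≡ 159 (mod 881)
405^4 = (405^2)^2 ≡ 159^2 = 25281 ≡ 613 (mod 881)
405^8 = (405^4)^2 ≡ 613^2 = 375769 ≡ 463 (mod 881)
405^16 = (405^8)^2 ≡ 463^2 = 214369 ≡ 286 (mod 881)
405^32 = (405^16)^2 ≡ 286^2 = 81796 ≡ 744 (mod 881)
405^42 = 405^32 · 405^8 · 405^2 ≡ 744 · 463 · 159 ≡ 159 (mod 881).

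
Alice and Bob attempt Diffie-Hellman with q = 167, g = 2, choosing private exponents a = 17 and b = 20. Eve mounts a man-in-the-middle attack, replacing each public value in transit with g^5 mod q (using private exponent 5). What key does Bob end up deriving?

144

Bob receives Eve's public value M = 2^5 mod 167 instead of the honest one.
2^1 ≡ 2 (mod 167)
2^2 = (2^1)^2 ≡ 2^2 = 4 ≡ 4 (mod 167)
2^4 = (2^2)^2 ≡ 4^2 = 16 ≡ 16 (mod 167)
2^5 = 2^4 · 2^1 ≡ 16 · 2 ≡ 32 (mod 167).
So M = 32. Bob computes K = M^20 mod 167.
32^1 ≡ 32 (mod 167)
32^2 = (32^1)^2 ≡ 32^2 = 1024 ≡ 22 (mod 167)
32^4 = (32^2)^2 ≡ 22^2 = 484 ≡ 150 (mod 167)
32^8 = (32^4)^2 ≡ 150^2 = 22500 ≡ 122 (mod 167)
32^16 = (32^8)^2 ≡ 122^2 = 14884 ≡ 21 (mod 167)
32^20 = 32^16 · 32^4 ≡ 21 · 150 ≡ 144 (mod 167).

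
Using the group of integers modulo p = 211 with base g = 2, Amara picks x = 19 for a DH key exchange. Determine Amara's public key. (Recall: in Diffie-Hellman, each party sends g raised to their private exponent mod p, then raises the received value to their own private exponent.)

Public value = 2^19 (mod 211).
2^1 ≡ 2 (mod 211)
2^2 = (2^1)^2 ≡ 2^2 = 4 ≡ 4 (mod 211)
2^4 = (2^2)^2 ≡ 4^2 = 16 ≡ 16 (mod 211)
2^8 = (2^4)^2 ≡ 16^2 = 256 ≡ 45 (mod 211)
2^16 = (2^8)^2 ≡ 45^2 = 2025 ≡ 126 (mod 211)
2^19 = 2^16 · 2^2 · 2^1 ≡ 126 · 4 · 2 ≡ 164 (mod 211).

164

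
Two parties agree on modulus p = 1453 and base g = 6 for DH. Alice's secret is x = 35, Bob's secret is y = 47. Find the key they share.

1069

Bob sends B = g^y mod p = 6^47 mod 1453.
6^1 ≡ 6 (mod 1453)
6^2 = (6^1)^2 ≡ 6^2 = 36 ≡ 36 (mod 1453)
6^4 = (6^2)^2 ≡ 36^2 = 1296 ≡ 1296 (mod 1453)
6^8 = (6^4)^2 ≡ 1296^2 = 1679616 ≡ 1401 (mod 1453)
6^16 = (6^8)^2 ≡ 1401^2 = 1962801 ≡ 1251 (mod 1453)
6^32 = (6^16)^2 ≡ 1251^2 = 1565001 ≡ 120 (mod 1453)
6^47 = 6^32 · 6^8 · 6^4 · 6^2 · 6^1 ≡ 120 · 1401 · 1296 · 36 · 6 ≡ 319 (mod 1453).
So B = 319. Alice then computes K = B^x mod p = 319^35 mod 1453.
319^1 ≡ 319 (mod 1453)
319^2 = (319^1)^2 ≡ 319^2 = 101761 ≡ 51 (mod 1453)
319^4 = (319^2)^2 ≡ 51^2 = 2601 ≡ 1148 (mod 1453)
319^8 = (319^4)^2 ≡ 1148^2 = 1317904 ≡ 33 (mod 1453)
319^16 = (319^8)^2 ≡ 33^2 = 1089 ≡ 1089 (mod 1453)
319^32 = (319^16)^2 ≡ 1089^2 = 1185921 ≡ 273 (mod 1453)
319^35 = 319^32 · 319^2 · 319^1 ≡ 273 · 51 · 319 ≡ 1069 (mod 1453).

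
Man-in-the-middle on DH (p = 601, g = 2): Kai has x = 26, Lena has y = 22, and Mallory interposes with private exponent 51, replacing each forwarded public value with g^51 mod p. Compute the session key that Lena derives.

Lena receives Mallory's public value M = 2^51 mod 601 instead of the honest one.
2^1 ≡ 2 (mod 601)
2^2 = (2^1)^2 ≡ 2^2 = 4 ≡ 4 (mod 601)
2^4 = (2^2)^2 ≡ 4^2 = 16 ≡ 16 (mod 601)
2^8 = (2^4)^2 ≡ 16^2 = 256 ≡ 256 (mod 601)
2^16 = (2^8)^2 ≡ 256^2 = 65536 ≡ 27 (mod 601)
2^32 = (2^16)^2 ≡ 27^2 = 729 ≡ 128 (mod 601)
2^51 = 2^32 · 2^16 · 2^2 · 2^1 ≡ 128 · 27 · 4 · 2 ≡ 2 (mod 601).
So M = 2. Lena computes K = M^22 mod 601.
2^1 ≡ 2 (mod 601)
2^2 = (2^1)^2 ≡ 2^2 = 4 ≡ 4 (mod 601)
2^4 = (2^2)^2 ≡ 4^2 = 16 ≡ 16 (mod 601)
2^8 = (2^4)^2 ≡ 16^2 = 256 ≡ 256 (mod 601)
2^16 = (2^8)^2 ≡ 256^2 = 65536 ≡ 27 (mod 601)
2^22 = 2^16 · 2^4 · 2^2 ≡ 27 · 16 · 4 ≡ 526 (mod 601).

526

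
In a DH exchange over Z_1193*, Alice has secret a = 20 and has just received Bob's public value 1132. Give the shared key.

Shared key K = 1132^20 mod 1193.
1132^1 ≡ 1132 (mod 1193)
1132^2 = (1132^1)^2 ≡ 1132^2 = 1281424 ≡ 142 (mod 1193)
1132^4 = (1132^2)^2 ≡ 142^2 = 20164 ≡ 1076 (mod 1193)
1132^8 = (1132^4)^2 ≡ 1076^2 = 1157776 ≡ 566 (mod 1193)
1132^16 = (1132^8)^2 ≡ 566^2 = 320356 ≡ 632 (mod 1193)
1132^20 = 1132^16 · 1132^4 ≡ 632 · 1076 ≡ 22 (mod 1193).

22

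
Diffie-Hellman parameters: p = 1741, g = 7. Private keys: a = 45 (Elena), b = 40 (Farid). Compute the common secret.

Farid sends B = g^b mod p = 7^40 mod 1741.
7^1 ≡ 7 (mod 1741)
7^2 = (7^1)^2 ≡ 7^2 = 49 ≡ 49 (mod 1741)
7^4 = (7^2)^2 ≡ 49^2 = 2401 ≡ 660 (mod 1741)
7^8 = (7^4)^2 ≡ 660^2 = 435600 ≡ 350 (mod 1741)
7^16 = (7^8)^2 ≡ 350^2 = 122500 ≡ 630 (mod 1741)
7^32 = (7^16)^2 ≡ 630^2 = 396900 ≡ 1693 (mod 1741)
7^40 = 7^32 · 7^8 ≡ 1693 · 350 ≡ 610 (mod 1741).
So B = 610. Elena then computes K = B^a mod p = 610^45 mod 1741.
610^1 ≡ 610 (mod 1741)
610^2 = (610^1)^2 ≡ 610^2 = 372100 ≡ 1267 (mod 1741)
610^4 = (610^2)^2 ≡ 1267^2 = 1605289 ≡ 87 (mod 1741)
610^8 = (610^4)^2 ≡ 87^2 = 7569 ≡ 605 (mod 1741)
610^16 = (610^8)^2 ≡ 605^2 = 366025 ≡ 415 (mod 1741)
610^32 = (610^16)^2 ≡ 415^2 = 172225 ≡ 1607 (mod 1741)
610^45 = 610^32 · 610^8 · 610^4 · 610^1 ≡ 1607 · 605 · 87 · 610 ≡ 415 (mod 1741).

415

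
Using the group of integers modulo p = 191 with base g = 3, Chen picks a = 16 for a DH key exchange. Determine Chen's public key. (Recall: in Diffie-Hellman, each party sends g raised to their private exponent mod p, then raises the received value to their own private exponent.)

Public value = 3^16 (mod 191).
3^1 ≡ 3 (mod 191)
3^2 = (3^1)^2 ≡ 3^2 = 9 ≡ 9 (mod 191)
3^4 = (3^2)^2 ≡ 9^2 = 81 ≡ 81 (mod 191)
3^8 = (3^4)^2 ≡ 81^2 = 6561 ≡ 67 (mod 191)
3^16 = (3^8)^2 ≡ 67^2 = 4489 ≡ 96 (mod 191)

96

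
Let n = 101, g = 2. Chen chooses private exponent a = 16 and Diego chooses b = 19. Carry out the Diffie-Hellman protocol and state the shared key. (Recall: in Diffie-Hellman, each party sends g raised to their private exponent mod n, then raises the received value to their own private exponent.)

16

Diego sends B = g^b mod n = 2^19 mod 101.
2^1 ≡ 2 (mod 101)
2^2 = (2^1)^2 ≡ 2^2 = 4 ≡ 4 (mod 101)
2^4 = (2^2)^2 ≡ 4^2 = 16 ≡ 16 (mod 101)
2^8 = (2^4)^2 ≡ 16^2 = 256 ≡ 54 (mod 101)
2^16 = (2^8)^2 ≡ 54^2 = 2916 ≡ 88 (mod 101)
2^19 = 2^16 · 2^2 · 2^1 ≡ 88 · 4 · 2 ≡ 98 (mod 101).
So B = 98. Chen then computes K = B^a mod n = 98^16 mod 101.
98^1 ≡ 98 (mod 101)
98^2 = (98^1)^2 ≡ 98^2 = 9604 ≡ 9 (mod 101)
98^4 = (98^2)^2 ≡ 9^2 = 81 ≡ 81 (mod 101)
98^8 = (98^4)^2 ≡ 81^2 = 6561 ≡ 97 (mod 101)
98^16 = (98^8)^2 ≡ 97^2 = 9409 ≡ 16 (mod 101)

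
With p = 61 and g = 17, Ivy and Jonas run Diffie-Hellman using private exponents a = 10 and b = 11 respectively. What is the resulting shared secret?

48

Ivy sends A = g^a mod p = 17^10 mod 61.
17^1 ≡ 17 (mod 61)
17^2 = (17^1)^2 ≡ 17^2 = 289 ≡ 45 (mod 61)
17^4 = (17^2)^2 ≡ 45^2 = 2025 ≡ 12 (mod 61)
17^8 = (17^4)^2 ≡ 12^2 = 144 ≡ 22 (mod 61)
17^10 = 17^8 · 17^2 ≡ 22 · 45 ≡ 14 (mod 61).
So A = 14. Jonas then computes K = A^b mod p = 14^11 mod 61.
14^1 ≡ 14 (mod 61)
14^2 = (14^1)^2 ≡ 14^2 = 196 ≡ 13 (mod 61)
14^4 = (14^2)^2 ≡ 13^2 = 169 ≡ 47 (mod 61)
14^8 = (14^4)^2 ≡ 47^2 = 2209 ≡ 13 (mod 61)
14^11 = 14^8 · 14^2 · 14^1 ≡ 13 · 13 · 14 ≡ 48 (mod 61).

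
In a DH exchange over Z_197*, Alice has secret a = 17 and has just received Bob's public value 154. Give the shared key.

Shared key K = 154^17 mod 197.
154^1 ≡ 154 (mod 197)
154^2 = (154^1)^2 ≡ 154^2 = 23716 ≡ 76 (mod 197)
154^4 = (154^2)^2 ≡ 76^2 = 5776 ≡ 63 (mod 197)
154^8 = (154^4)^2 ≡ 63^2 = 3969 ≡ 29 (mod 197)
154^16 = (154^8)^2 ≡ 29^2 = 841 ≡ 53 (mod 197)
154^17 = 154^16 · 154^1 ≡ 53 · 154 ≡ 85 (mod 197).

85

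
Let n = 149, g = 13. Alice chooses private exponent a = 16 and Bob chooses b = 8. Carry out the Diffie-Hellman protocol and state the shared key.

17

Bob sends B = g^b mod n = 13^8 mod 149.
13^1 ≡ 13 (mod 149)
13^2 = (13^1)^2 ≡ 13^2 = 169 ≡ 20 (mod 149)
13^4 = (13^2)^2 ≡ 20^2 = 400 ≡ 102 (mod 149)
13^8 = (13^4)^2 ≡ 102^2 = 10404 ≡ 123 (mod 149)
So B = 123. Alice then computes K = B^a mod n = 123^16 mod 149.
123^1 ≡ 123 (mod 149)
123^2 = (123^1)^2 ≡ 123^2 = 15129 ≡ 80 (mod 149)
123^4 = (123^2)^2 ≡ 80^2 = 6400 ≡ 142 (mod 149)
123^8 = (123^4)^2 ≡ 142^2 = 20164 ≡ 49 (mod 149)
123^16 = (123^8)^2 ≡ 49^2 = 2401 ≡ 17 (mod 149)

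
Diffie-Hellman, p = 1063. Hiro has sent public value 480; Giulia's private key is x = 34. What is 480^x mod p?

700

Shared key K = 480^34 mod 1063.
480^1 ≡ 480 (mod 1063)
480^2 = (480^1)^2 ≡ 480^2 = 230400 ≡ 792 (mod 1063)
480^4 = (480^2)^2 ≡ 792^2 = 627264 ≡ 94 (mod 1063)
480^8 = (480^4)^2 ≡ 94^2 = 8836 ≡ 332 (mod 1063)
480^16 = (480^8)^2 ≡ 332^2 = 110224 ≡ 735 (mod 1063)
480^32 = (480^16)^2 ≡ 735^2 = 540225 ≡ 221 (mod 1063)
480^34 = 480^32 · 480^2 ≡ 221 · 792 ≡ 700 (mod 1063).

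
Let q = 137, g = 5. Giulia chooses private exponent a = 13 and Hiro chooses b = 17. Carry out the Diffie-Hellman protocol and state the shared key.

Hiro sends B = g^b mod q = 5^17 mod 137.
5^1 ≡ 5 (mod 137)
5^2 = (5^1)^2 ≡ 5^2 = 25 ≡ 25 (mod 137)
5^4 = (5^2)^2 ≡ 25^2 = 625 ≡ 77 (mod 137)
5^8 = (5^4)^2 ≡ 77^2 = 5929 ≡ 38 (mod 137)
5^16 = (5^8)^2 ≡ 38^2 = 1444 ≡ 74 (mod 137)
5^17 = 5^16 · 5^1 ≡ 74 · 5 ≡ 96 (mod 137).
So B = 96. Giulia then computes K = B^a mod q = 96^13 mod 137.
96^1 ≡ 96 (mod 137)
96^2 = (96^1)^2 ≡ 96^2 = 9216 ≡ 37 (mod 137)
96^4 = (96^2)^2 ≡ 37^2 = 1369 ≡ 136 (mod 137)
96^8 = (96^4)^2 ≡ 136^2 = 18496 ≡ 1 (mod 137)
96^13 = 96^8 · 96^4 · 96^1 ≡ 1 · 136 · 96 ≡ 41 (mod 137).

41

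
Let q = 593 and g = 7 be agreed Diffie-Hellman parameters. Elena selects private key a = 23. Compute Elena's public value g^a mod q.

Public value = 7^23 mod 593.
7^1 ≡ 7 (mod 593)
7^2 = (7^1)^2 ≡ 7^2 = 49 ≡ 49 (mod 593)
7^4 = (7^2)^2 ≡ 49^2 = 2401 ≡ 29 (mod 593)
7^8 = (7^4)^2 ≡ 29^2 = 841 ≡ 248 (mod 593)
7^16 = (7^8)^2 ≡ 248^2 = 61504 ≡ 425 (mod 593)
7^23 = 7^16 · 7^4 · 7^2 · 7^1 ≡ 425 · 29 · 49 · 7 ≡ 571 (mod 593).

571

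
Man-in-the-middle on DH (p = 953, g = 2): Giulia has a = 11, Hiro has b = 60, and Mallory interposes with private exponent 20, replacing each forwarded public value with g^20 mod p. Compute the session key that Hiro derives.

882

Hiro receives Mallory's public value M = 2^20 mod 953 instead of the honest one.
2^1 ≡ 2 (mod 953)
2^2 = (2^1)^2 ≡ 2^2 = 4 ≡ 4 (mod 953)
2^4 = (2^2)^2 ≡ 4^2 = 16 ≡ 16 (mod 953)
2^8 = (2^4)^2 ≡ 16^2 = 256 ≡ 256 (mod 953)
2^16 = (2^8)^2 ≡ 256^2 = 65536 ≡ 732 (mod 953)
2^20 = 2^16 · 2^4 ≡ 732 · 16 ≡ 276 (mod 953).
So M = 276. Hiro computes K = M^60 mod 953.
276^1 ≡ 276 (mod 953)
276^2 = (276^1)^2 ≡ 276^2 = 76176 ≡ 889 (mod 953)
276^4 = (276^2)^2 ≡ 889^2 = 790321 ≡ 284 (mod 953)
276^8 = (276^4)^2 ≡ 284^2 = 80656 ≡ 604 (mod 953)
276^16 = (276^8)^2 ≡ 604^2 = 364816 ≡ 770 (mod 953)
276^32 = (276^16)^2 ≡ 770^2 = 592900 ≡ 134 (mod 953)
276^60 = 276^32 · 276^16 · 276^8 · 276^4 ≡ 134 · 770 · 604 · 284 ≡ 882 (mod 953).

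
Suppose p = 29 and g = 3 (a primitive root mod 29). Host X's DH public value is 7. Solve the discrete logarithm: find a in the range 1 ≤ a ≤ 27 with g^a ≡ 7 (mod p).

8

Try successive powers of 3 modulo 29:
3^1 ≡ 3
3^2 ≡ 9
3^3 ≡ 27
3^4 ≡ 23
3^5 ≡ 11
3^6 ≡ 4
3^7 ≡ 12
3^8 ≡ 7
Found: a = 8.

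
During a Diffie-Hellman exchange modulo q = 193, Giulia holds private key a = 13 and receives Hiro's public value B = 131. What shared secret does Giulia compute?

Shared key K = 131^13 mod 193.
131^1 ≡ 131 (mod 193)
131^2 = (131^1)^2 ≡ 131^2 = 17161 ≡ 177 (mod 193)
131^4 = (131^2)^2 ≡ 177^2 = 31329 ≡ 63 (mod 193)
131^8 = (131^4)^2 ≡ 63^2 = 3969 ≡ 109 (mod 193)
131^13 = 131^8 · 131^4 · 131^1 ≡ 109 · 63 · 131 ≡ 4 (mod 193).

4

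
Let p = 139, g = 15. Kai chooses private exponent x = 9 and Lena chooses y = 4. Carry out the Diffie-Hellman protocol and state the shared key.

Kai sends A = g^x mod p = 15^9 mod 139.
15^1 ≡ 15 (mod 139)
15^2 = (15^1)^2 ≡ 15^2 = 225 ≡ 86 (mod 139)
15^4 = (15^2)^2 ≡ 86^2 = 7396 ≡ 29 (mod 139)
15^8 = (15^4)^2 ≡ 29^2 = 841 ≡ 7 (mod 139)
15^9 = 15^8 · 15^1 ≡ 7 · 15 ≡ 105 (mod 139).
So A = 105. Lena then computes K = A^y mod p = 105^4 mod 139.
105^1 ≡ 105 (mod 139)
105^2 = (105^1)^2 ≡ 105^2 = 11025 ≡ 44 (mod 139)
105^4 = (105^2)^2 ≡ 44^2 = 1936 ≡ 129 (mod 139)

129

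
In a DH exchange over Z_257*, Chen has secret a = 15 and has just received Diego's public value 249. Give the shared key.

32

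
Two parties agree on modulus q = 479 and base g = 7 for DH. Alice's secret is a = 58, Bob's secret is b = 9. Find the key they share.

Alice sends A = g^a mod q = 7^58 mod 479.
7^1 ≡ 7 (mod 479)
7^2 = (7^1)^2 ≡ 7^2 = 49 ≡ 49 (mod 479)
7^4 = (7^2)^2 ≡ 49^2 = 2401 ≡ 6 (mod 479)
7^8 = (7^4)^2 ≡ 6^2 = 36 ≡ 36 (mod 479)
7^16 = (7^8)^2 ≡ 36^2 = 1296 ≡ 338 (mod 479)
7^32 = (7^16)^2 ≡ 338^2 = 114244 ≡ 242 (mod 479)
7^58 = 7^32 · 7^16 · 7^8 · 7^2 ≡ 242 · 338 · 36 · 49 ≡ 411 (mod 479).
So A = 411. Bob then computes K = A^b mod q = 411^9 mod 479.
411^1 ≡ 411 (mod 479)
411^2 = (411^1)^2 ≡ 411^2 = 168921 ≡ 313 (mod 479)
411^4 = (411^2)^2 ≡ 313^2 = 97969 ≡ 253 (mod 479)
411^8 = (411^4)^2 ≡ 253^2 = 64009 ≡ 302 (mod 479)
411^9 = 411^8 · 411^1 ≡ 302 · 411 ≡ 61 (mod 479).

61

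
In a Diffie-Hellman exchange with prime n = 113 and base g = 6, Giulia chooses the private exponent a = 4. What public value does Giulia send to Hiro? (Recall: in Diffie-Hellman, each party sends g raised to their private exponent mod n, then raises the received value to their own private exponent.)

53

Public value = 6^4 (mod 113).
6^1 ≡ 6 (mod 113)
6^2 = (6^1)^2 ≡ 6^2 = 36 ≡ 36 (mod 113)
6^4 = (6^2)^2 ≡ 36^2 = 1296 ≡ 53 (mod 113)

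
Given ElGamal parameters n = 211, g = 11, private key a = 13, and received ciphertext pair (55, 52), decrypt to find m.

105

Shared mask s = c₁^a mod n = 55^13 mod 211.
55^1 ≡ 55 (mod 211)
55^2 = (55^1)^2 ≡ 55^2 = 3025 ≡ 71 (mod 211)
55^4 = (55^2)^2 ≡ 71^2 = 5041 ≡ 188 (mod 211)
55^8 = (55^4)^2 ≡ 188^2 = 35344 ≡ 107 (mod 211)
55^13 = 55^8 · 55^4 · 55^1 ≡ 107 · 188 · 55 ≡ 107 (mod 211).
So s = 107; s⁻¹ ≡ 71 (mod 211).
m = c₂ · s⁻¹ mod 211 = 52 · 71 mod 211 = 105.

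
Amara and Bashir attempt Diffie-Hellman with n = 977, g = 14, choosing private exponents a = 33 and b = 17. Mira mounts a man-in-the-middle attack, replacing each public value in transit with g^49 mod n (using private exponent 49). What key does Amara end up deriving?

772

Amara receives Mira's public value M = 14^49 mod 977 instead of the honest one.
14^1 ≡ 14 (mod 977)
14^2 = (14^1)^2 ≡ 14^2 = 196 ≡ 196 (mod 977)
14^4 = (14^2)^2 ≡ 196^2 = 38416 ≡ 313 (mod 977)
14^8 = (14^4)^2 ≡ 313^2 = 97969 ≡ 269 (mod 977)
14^16 = (14^8)^2 ≡ 269^2 = 72361 ≡ 63 (mod 977)
14^32 = (14^16)^2 ≡ 63^2 = 3969 ≡ 61 (mod 977)
14^49 = 14^32 · 14^16 · 14^1 ≡ 61 · 63 · 14 ≡ 67 (mod 977).
So M = 67. Amara computes K = M^33 mod 977.
67^1 ≡ 67 (mod 977)
67^2 = (67^1)^2 ≡ 67^2 = 4489 ≡ 581 (mod 977)
67^4 = (67^2)^2 ≡ 581^2 = 337561 ≡ 496 (mod 977)
67^8 = (67^4)^2 ≡ 496^2 = 246016 ≡ 789 (mod 977)
67^16 = (67^8)^2 ≡ 789^2 = 622521 ≡ 172 (mod 977)
67^32 = (67^16)^2 ≡ 172^2 = 29584 ≡ 274 (mod 977)
67^33 = 67^32 · 67^1 ≡ 274 · 67 ≡ 772 (mod 977).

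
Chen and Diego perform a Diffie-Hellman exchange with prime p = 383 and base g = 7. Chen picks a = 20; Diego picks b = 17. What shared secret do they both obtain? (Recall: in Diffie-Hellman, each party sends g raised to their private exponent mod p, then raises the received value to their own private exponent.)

265

Chen sends A = g^a mod p = 7^20 mod 383.
7^1 ≡ 7 (mod 383)
7^2 = (7^1)^2 ≡ 7^2 = 49 ≡ 49 (mod 383)
7^4 = (7^2)^2 ≡ 49^2 = 2401 ≡ 103 (mod 383)
7^8 = (7^4)^2 ≡ 103^2 = 10609 ≡ 268 (mod 383)
7^16 = (7^8)^2 ≡ 268^2 = 71824 ≡ 203 (mod 383)
7^20 = 7^16 · 7^4 ≡ 203 · 103 ≡ 227 (mod 383).
So A = 227. Diego then computes K = A^b mod p = 227^17 mod 383.
227^1 ≡ 227 (mod 383)
227^2 = (227^1)^2 ≡ 227^2 = 51529 ≡ 207 (mod 383)
227^4 = (227^2)^2 ≡ 207^2 = 42849 ≡ 336 (mod 383)
227^8 = (227^4)^2 ≡ 336^2 = 112896 ≡ 294 (mod 383)
227^16 = (227^8)^2 ≡ 294^2 = 86436 ≡ 261 (mod 383)
227^17 = 227^16 · 227^1 ≡ 261 · 227 ≡ 265 (mod 383).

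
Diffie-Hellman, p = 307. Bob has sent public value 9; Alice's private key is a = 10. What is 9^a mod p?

Shared key K = 9^10 mod 307.
9^1 ≡ 9 (mod 307)
9^2 = (9^1)^2 ≡ 9^2 = 81 ≡ 81 (mod 307)
9^4 = (9^2)^2 ≡ 81^2 = 6561 ≡ 114 (mod 307)
9^8 = (9^4)^2 ≡ 114^2 = 12996 ≡ 102 (mod 307)
9^10 = 9^8 · 9^2 ≡ 102 · 81 ≡ 280 (mod 307).

280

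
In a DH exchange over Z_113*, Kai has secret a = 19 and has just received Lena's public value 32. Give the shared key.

14

Shared key K = 32^19 mod 113.
32^1 ≡ 32 (mod 113)
32^2 = (32^1)^2 ≡ 32^2 = 1024 ≡ 7 (mod 113)
32^4 = (32^2)^2 ≡ 7^2 = 49 ≡ 49 (mod 113)
32^8 = (32^4)^2 ≡ 49^2 = 2401 ≡ 28 (mod 113)
32^16 = (32^8)^2 ≡ 28^2 = 784 ≡ 106 (mod 113)
32^19 = 32^16 · 32^2 · 32^1 ≡ 106 · 7 · 32 ≡ 14 (mod 113).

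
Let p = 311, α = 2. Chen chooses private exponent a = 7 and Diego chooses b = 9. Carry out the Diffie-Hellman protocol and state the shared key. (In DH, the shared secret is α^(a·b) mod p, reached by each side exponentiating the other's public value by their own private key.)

104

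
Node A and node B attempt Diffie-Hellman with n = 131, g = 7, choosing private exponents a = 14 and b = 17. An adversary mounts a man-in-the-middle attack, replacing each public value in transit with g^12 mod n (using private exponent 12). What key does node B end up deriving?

105

Node B receives an adversary's public value M = 7^12 mod 131 instead of the honest one.
7^1 ≡ 7 (mod 131)
7^2 = (7^1)^2 ≡ 7^2 = 49 ≡ 49 (mod 131)
7^4 = (7^2)^2 ≡ 49^2 = 2401 ≡ 43 (mod 131)
7^8 = (7^4)^2 ≡ 43^2 = 1849 ≡ 15 (mod 131)
7^12 = 7^8 · 7^4 ≡ 15 · 43 ≡ 121 (mod 131).
So M = 121. Node B computes K = M^17 mod 131.
121^1 ≡ 121 (mod 131)
121^2 = (121^1)^2 ≡ 121^2 = 14641 ≡ 100 (mod 131)
121^4 = (121^2)^2 ≡ 100^2 = 10000 ≡ 44 (mod 131)
121^8 = (121^4)^2 ≡ 44^2 = 1936 ≡ 102 (mod 131)
121^16 = (121^8)^2 ≡ 102^2 = 10404 ≡ 55 (mod 131)
121^17 = 121^16 · 121^1 ≡ 55 · 121 ≡ 105 (mod 131).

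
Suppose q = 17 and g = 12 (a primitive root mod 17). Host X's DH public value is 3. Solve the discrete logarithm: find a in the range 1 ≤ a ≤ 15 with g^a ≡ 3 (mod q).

5

Try successive powers of 12 modulo 17:
12^1 ≡ 12
12^2 ≡ 8
12^3 ≡ 11
12^4 ≡ 13
12^5 ≡ 3
Found: a = 5.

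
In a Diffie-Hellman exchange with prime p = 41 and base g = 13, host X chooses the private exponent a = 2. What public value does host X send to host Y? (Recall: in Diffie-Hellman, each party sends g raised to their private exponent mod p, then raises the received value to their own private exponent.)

Public value = 13^2 mod 41.
13^1 ≡ 13 (mod 41)
13^2 = (13^1)^2 ≡ 13^2 = 169 ≡ 5 (mod 41)

5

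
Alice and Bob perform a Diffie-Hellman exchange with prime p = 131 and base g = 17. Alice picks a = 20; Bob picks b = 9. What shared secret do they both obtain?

99

Alice sends A = g^a mod p = 17^20 mod 131.
17^1 ≡ 17 (mod 131)
17^2 = (17^1)^2 ≡ 17^2 = 289 ≡ 27 (mod 131)
17^4 = (17^2)^2 ≡ 27^2 = 729 ≡ 74 (mod 131)
17^8 = (17^4)^2 ≡ 74^2 = 5476 ≡ 105 (mod 131)
17^16 = (17^8)^2 ≡ 105^2 = 11025 ≡ 21 (mod 131)
17^20 = 17^16 · 17^4 ≡ 21 · 74 ≡ 113 (mod 131).
So A = 113. Bob then computes K = A^b mod p = 113^9 mod 131.
113^1 ≡ 113 (mod 131)
113^2 = (113^1)^2 ≡ 113^2 = 12769 ≡ 62 (mod 131)
113^4 = (113^2)^2 ≡ 62^2 = 3844 ≡ 45 (mod 131)
113^8 = (113^4)^2 ≡ 45^2 = 2025 ≡ 60 (mod 131)
113^9 = 113^8 · 113^1 ≡ 60 · 113 ≡ 99 (mod 131).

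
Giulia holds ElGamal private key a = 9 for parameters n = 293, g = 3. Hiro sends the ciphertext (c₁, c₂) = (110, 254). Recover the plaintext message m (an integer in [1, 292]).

195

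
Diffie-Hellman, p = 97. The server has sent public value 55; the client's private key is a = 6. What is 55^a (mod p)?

12

Shared key K = 55^6 mod 97.
55^1 ≡ 55 (mod 97)
55^2 = (55^1)^2 ≡ 55^2 = 3025 ≡ 18 (mod 97)
55^4 = (55^2)^2 ≡ 18^2 = 324 ≡ 33 (mod 97)
55^6 = 55^4 · 55^2 ≡ 33 · 18 ≡ 12 (mod 97).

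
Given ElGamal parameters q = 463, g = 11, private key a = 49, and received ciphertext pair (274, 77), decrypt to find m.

368

Shared mask s = c₁^a mod q = 274^49 mod 463.
274^1 ≡ 274 (mod 463)
274^2 = (274^1)^2 ≡ 274^2 = 75076 ≡ 70 (mod 463)
274^4 = (274^2)^2 ≡ 70^2 = 4900 ≡ 270 (mod 463)
274^8 = (274^4)^2 ≡ 270^2 = 72900 ≡ 209 (mod 463)
274^16 = (274^8)^2 ≡ 209^2 = 43681 ≡ 159 (mod 463)
274^32 = (274^16)^2 ≡ 159^2 = 25281 ≡ 279 (mod 463)
274^49 = 274^32 · 274^16 · 274^1 ≡ 279 · 159 · 274 ≡ 238 (mod 463).
So s = 238; s⁻¹ ≡ 107 (mod 463).
m = c₂ · s⁻¹ mod 463 = 77 · 107 mod 463 = 368.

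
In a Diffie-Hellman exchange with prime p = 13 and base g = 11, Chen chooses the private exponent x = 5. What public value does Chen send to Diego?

Public value = 11^5 mod 13.
11^1 ≡ 11 (mod 13)
11^2 = (11^1)^2 ≡ 11^2 = 121 ≡ 4 (mod 13)
11^4 = (11^2)^2 ≡ 4^2 = 16 ≡ 3 (mod 13)
11^5 = 11^4 · 11^1 ≡ 3 · 11 ≡ 7 (mod 13).

7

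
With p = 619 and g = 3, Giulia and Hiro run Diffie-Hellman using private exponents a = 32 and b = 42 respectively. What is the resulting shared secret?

376

Hiro sends B = g^b mod p = 3^42 mod 619.
3^1 ≡ 3 (mod 619)
3^2 = (3^1)^2 ≡ 3^2 = 9 ≡ 9 (mod 619)
3^4 = (3^2)^2 ≡ 9^2 = 81 ≡ 81 (mod 619)
3^8 = (3^4)^2 ≡ 81^2 = 6561 ≡ 371 (mod 619)
3^16 = (3^8)^2 ≡ 371^2 = 137641 ≡ 223 (mod 619)
3^32 = (3^16)^2 ≡ 223^2 = 49729 ≡ 209 (mod 619)
3^42 = 3^32 · 3^8 · 3^2 ≡ 209 · 371 · 9 ≡ 238 (mod 619).
So B = 238. Giulia then computes K = B^a mod p = 238^32 mod 619.
238^1 ≡ 238 (mod 619)
238^2 = (238^1)^2 ≡ 238^2 = 56644 ≡ 315 (mod 619)
238^4 = (238^2)^2 ≡ 315^2 = 99225 ≡ 185 (mod 619)
238^8 = (238^4)^2 ≡ 185^2 = 34225 ≡ 180 (mod 619)
238^16 = (238^8)^2 ≡ 180^2 = 32400 ≡ 212 (mod 619)
238^32 = (238^16)^2 ≡ 212^2 = 44944 ≡ 376 (mod 619)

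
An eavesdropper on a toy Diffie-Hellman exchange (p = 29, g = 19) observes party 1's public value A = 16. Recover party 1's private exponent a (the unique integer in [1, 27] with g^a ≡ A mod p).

Try successive powers of 19 modulo 29:
19^1 ≡ 19
19^2 ≡ 13
19^3 ≡ 15
19^4 ≡ 24
19^5 ≡ 21
19^6 ≡ 22
19^7 ≡ 12
19^8 ≡ 25
19^9 ≡ 11
19^10 ≡ 6
19^11 ≡ 27
19^12 ≡ 20
19^13 ≡ 3
19^14 ≡ 28
19^15 ≡ 10
19^16 ≡ 16
Found: a = 16.

16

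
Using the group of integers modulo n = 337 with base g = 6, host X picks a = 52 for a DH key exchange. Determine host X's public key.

162

Public value = 6^52 (mod 337).
6^1 ≡ 6 (mod 337)
6^2 = (6^1)^2 ≡ 6^2 = 36 ≡ 36 (mod 337)
6^4 = (6^2)^2 ≡ 36^2 = 1296 ≡ 285 (mod 337)
6^8 = (6^4)^2 ≡ 285^2 = 81225 ≡ 8 (mod 337)
6^16 = (6^8)^2 ≡ 8^2 = 64 ≡ 64 (mod 337)
6^32 = (6^16)^2 ≡ 64^2 = 4096 ≡ 52 (mod 337)
6^52 = 6^32 · 6^16 · 6^4 ≡ 52 · 64 · 285 ≡ 162 (mod 337).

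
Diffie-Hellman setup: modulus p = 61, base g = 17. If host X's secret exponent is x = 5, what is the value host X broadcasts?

21

Public value = 17^5 mod 61.
17^1 ≡ 17 (mod 61)
17^2 = (17^1)^2 ≡ 17^2 = 289 ≡ 45 (mod 61)
17^4 = (17^2)^2 ≡ 45^2 = 2025 ≡ 12 (mod 61)
17^5 = 17^4 · 17^1 ≡ 12 · 17 ≡ 21 (mod 61).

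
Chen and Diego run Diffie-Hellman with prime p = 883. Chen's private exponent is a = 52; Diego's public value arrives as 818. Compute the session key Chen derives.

344

Shared key K = 818^52 mod 883.
818^1 ≡ 818 (mod 883)
818^2 = (818^1)^2 ≡ 818^2 = 669124 ≡ 693 (mod 883)
818^4 = (818^2)^2 ≡ 693^2 = 480249 ≡ 780 (mod 883)
818^8 = (818^4)^2 ≡ 780^2 = 608400 ≡ 13 (mod 883)
818^16 = (818^8)^2 ≡ 13^2 = 169 ≡ 169 (mod 883)
818^32 = (818^16)^2 ≡ 169^2 = 28561 ≡ 305 (mod 883)
818^52 = 818^32 · 818^16 · 818^4 ≡ 305 · 169 · 780 ≡ 344 (mod 883).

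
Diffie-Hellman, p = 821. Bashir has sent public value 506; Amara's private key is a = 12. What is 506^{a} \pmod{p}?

248

Shared key K = 506^12 mod 821.
506^1 ≡ 506 (mod 821)
506^2 = (506^1)^2 ≡ 506^2 = 256036 ≡ 705 (mod 821)
506^4 = (506^2)^2 ≡ 705^2 = 497025 ≡ 320 (mod 821)
506^8 = (506^4)^2 ≡ 320^2 = 102400 ≡ 596 (mod 821)
506^12 = 506^8 · 506^4 ≡ 596 · 320 ≡ 248 (mod 821).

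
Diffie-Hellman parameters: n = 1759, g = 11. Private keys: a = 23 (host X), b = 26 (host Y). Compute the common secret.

1146

Host Y sends B = g^b mod n = 11^26 mod 1759.
11^1 ≡ 11 (mod 1759)
11^2 = (11^1)^2 ≡ 11^2 = 121 ≡ 121 (mod 1759)
11^4 = (11^2)^2 ≡ 121^2 = 14641 ≡ 569 (mod 1759)
11^8 = (11^4)^2 ≡ 569^2 = 323761 ≡ 105 (mod 1759)
11^16 = (11^8)^2 ≡ 105^2 = 11025 ≡ 471 (mod 1759)
11^26 = 11^16 · 11^8 · 11^2 ≡ 471 · 105 · 121 ≡ 1696 (mod 1759).
So B = 1696. Host X then computes K = B^a mod n = 1696^23 mod 1759.
1696^1 ≡ 1696 (mod 1759)
1696^2 = (1696^1)^2 ≡ 1696^2 = 2876416 ≡ 451 (mod 1759)
1696^4 = (1696^2)^2 ≡ 451^2 = 203401 ≡ 1116 (mod 1759)
1696^8 = (1696^4)^2 ≡ 1116^2 = 1245456 ≡ 84 (mod 1759)
1696^16 = (1696^8)^2 ≡ 84^2 = 7056 ≡ 20 (mod 1759)
1696^23 = 1696^16 · 1696^4 · 1696^2 · 1696^1 ≡ 20 · 1116 · 451 · 1696 ≡ 1146 (mod 1759).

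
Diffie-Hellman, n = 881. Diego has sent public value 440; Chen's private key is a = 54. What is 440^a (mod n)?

Shared key K = 440^54 mod 881.
440^1 ≡ 440 (mod 881)
440^2 = (440^1)^2 ≡ 440^2 = 193600 ≡ 661 (mod 881)
440^4 = (440^2)^2 ≡ 661^2 = 436921 ≡ 826 (mod 881)
440^8 = (440^4)^2 ≡ 826^2 = 682276 ≡ 382 (mod 881)
440^16 = (440^8)^2 ≡ 382^2 = 145924 ≡ 559 (mod 881)
440^32 = (440^16)^2 ≡ 559^2 = 312481 ≡ 607 (mod 881)
440^54 = 440^32 · 440^16 · 440^4 · 440^2 ≡ 607 · 559 · 826 · 661 ≡ 2 (mod 881).

2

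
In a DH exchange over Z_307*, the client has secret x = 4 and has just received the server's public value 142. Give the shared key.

87

Shared key K = 142^4 mod 307.
142^1 ≡ 142 (mod 307)
142^2 = (142^1)^2 ≡ 142^2 = 20164 ≡ 209 (mod 307)
142^4 = (142^2)^2 ≡ 209^2 = 43681 ≡ 87 (mod 307)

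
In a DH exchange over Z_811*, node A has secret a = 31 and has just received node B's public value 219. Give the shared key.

507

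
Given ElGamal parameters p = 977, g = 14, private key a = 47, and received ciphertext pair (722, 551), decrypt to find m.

413

Shared mask s = c₁^a mod p = 722^47 mod 977.
722^1 ≡ 722 (mod 977)
722^2 = (722^1)^2 ≡ 722^2 = 521284 ≡ 543 (mod 977)
722^4 = (722^2)^2 ≡ 543^2 = 294849 ≡ 772 (mod 977)
722^8 = (722^4)^2 ≡ 772^2 = 595984 ≡ 14 (mod 977)
722^16 = (722^8)^2 ≡ 14^2 = 196 ≡ 196 (mod 977)
722^32 = (722^16)^2 ≡ 196^2 = 38416 ≡ 313 (mod 977)
722^47 = 722^32 · 722^8 · 722^4 · 722^2 · 722^1 ≡ 313 · 14 · 772 · 543 · 722 ≡ 905 (mod 977).
So s = 905; s⁻¹ ≡ 882 (mod 977).
m = c₂ · s⁻¹ mod 977 = 551 · 882 mod 977 = 413.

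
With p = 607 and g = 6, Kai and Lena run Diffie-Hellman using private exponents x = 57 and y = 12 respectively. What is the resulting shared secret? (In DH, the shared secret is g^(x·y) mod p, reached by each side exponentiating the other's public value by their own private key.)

Lena sends B = g^y mod p = 6^12 mod 607.
6^1 ≡ 6 (mod 607)
6^2 = (6^1)^2 ≡ 6^2 = 36 ≡ 36 (mod 607)
6^4 = (6^2)^2 ≡ 36^2 = 1296 ≡ 82 (mod 607)
6^8 = (6^4)^2 ≡ 82^2 = 6724 ≡ 47 (mod 607)
6^12 = 6^8 · 6^4 ≡ 47 · 82 ≡ 212 (mod 607).
So B = 212. Kai then computes K = B^x mod p = 212^57 mod 607.
212^1 ≡ 212 (mod 607)
212^2 = (212^1)^2 ≡ 212^2 = 44944 ≡ 26 (mod 607)
212^4 = (212^2)^2 ≡ 26^2 = 676 ≡ 69 (mod 607)
212^8 = (212^4)^2 ≡ 69^2 = 4761 ≡ 512 (mod 607)
212^16 = (212^8)^2 ≡ 512^2 = 262144 ≡ 527 (mod 607)
212^32 = (212^16)^2 ≡ 527^2 = 277729 ≡ 330 (mod 607)
212^57 = 212^32 · 212^16 · 212^8 · 212^1 ≡ 330 · 527 · 512 · 212 ≡ 420 (mod 607).

420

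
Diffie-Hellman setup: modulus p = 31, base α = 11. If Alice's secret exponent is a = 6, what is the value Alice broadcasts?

4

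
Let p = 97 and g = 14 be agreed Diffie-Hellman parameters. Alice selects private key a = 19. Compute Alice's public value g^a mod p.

87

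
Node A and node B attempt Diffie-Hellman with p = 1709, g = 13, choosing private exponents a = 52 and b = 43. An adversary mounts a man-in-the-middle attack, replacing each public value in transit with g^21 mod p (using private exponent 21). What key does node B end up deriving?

735

Node B receives an adversary's public value M = 13^21 mod 1709 instead of the honest one.
13^1 ≡ 13 (mod 1709)
13^2 = (13^1)^2 ≡ 13^2 = 169 ≡ 169 (mod 1709)
13^4 = (13^2)^2 ≡ 169^2 = 28561 ≡ 1217 (mod 1709)
13^8 = (13^4)^2 ≡ 1217^2 = 1481089 ≡ 1095 (mod 1709)
13^16 = (13^8)^2 ≡ 1095^2 = 1199025 ≡ 1016 (mod 1709)
13^21 = 13^16 · 13^4 · 13^1 ≡ 1016 · 1217 · 13 ≡ 991 (mod 1709).
So M = 991. Node B computes K = M^43 mod 1709.
991^1 ≡ 991 (mod 1709)
991^2 = (991^1)^2 ≡ 991^2 = 982081 ≡ 1115 (mod 1709)
991^4 = (991^2)^2 ≡ 1115^2 = 1243225 ≡ 782 (mod 1709)
991^8 = (991^4)^2 ≡ 782^2 = 611524 ≡ 1411 (mod 1709)
991^16 = (991^8)^2 ≡ 1411^2 = 1990921 ≡ 1645 (mod 1709)
991^32 = (991^16)^2 ≡ 1645^2 = 2706025 ≡ 678 (mod 1709)
991^43 = 991^32 · 991^8 · 991^2 · 991^1 ≡ 678 · 1411 · 1115 · 991 ≡ 735 (mod 1709).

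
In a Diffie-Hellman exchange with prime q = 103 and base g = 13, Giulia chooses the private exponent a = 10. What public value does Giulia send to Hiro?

72

Public value = 13^10 (mod 103).
13^1 ≡ 13 (mod 103)
13^2 = (13^1)^2 ≡ 13^2 = 169 ≡ 66 (mod 103)
13^4 = (13^2)^2 ≡ 66^2 = 4356 ≡ 30 (mod 103)
13^8 = (13^4)^2 ≡ 30^2 = 900 ≡ 76 (mod 103)
13^10 = 13^8 · 13^2 ≡ 76 · 66 ≡ 72 (mod 103).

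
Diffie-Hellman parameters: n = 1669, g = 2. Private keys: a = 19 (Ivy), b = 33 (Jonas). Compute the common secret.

1227

Jonas sends B = g^b mod n = 2^33 mod 1669.
2^1 ≡ 2 (mod 1669)
2^2 = (2^1)^2 ≡ 2^2 = 4 ≡ 4 (mod 1669)
2^4 = (2^2)^2 ≡ 4^2 = 16 ≡ 16 (mod 1669)
2^8 = (2^4)^2 ≡ 16^2 = 256 ≡ 256 (mod 1669)
2^16 = (2^8)^2 ≡ 256^2 = 65536 ≡ 445 (mod 1669)
2^32 = (2^16)^2 ≡ 445^2 = 198025 ≡ 1083 (mod 1669)
2^33 = 2^32 · 2^1 ≡ 1083 · 2 ≡ 497 (mod 1669).
So B = 497. Ivy then computes K = B^a mod n = 497^19 mod 1669.
497^1 ≡ 497 (mod 1669)
497^2 = (497^1)^2 ≡ 497^2 = 247009 ≡ 1666 (mod 1669)
497^4 = (497^2)^2 ≡ 1666^2 = 2775556 ≡ 9 (mod 1669)
497^8 = (497^4)^2 ≡ 9^2 = 81 ≡ 81 (mod 1669)
497^16 = (497^8)^2 ≡ 81^2 = 6561 ≡ 1554 (mod 1669)
497^19 = 497^16 · 497^2 · 497^1 ≡ 1554 · 1666 · 497 ≡ 1227 (mod 1669).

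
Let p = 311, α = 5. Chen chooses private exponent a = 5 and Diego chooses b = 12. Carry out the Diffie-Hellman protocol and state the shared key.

Diego sends B = α^b mod p = 5^12 mod 311.
5^1 ≡ 5 (mod 311)
5^2 = (5^1)^2 ≡ 5^2 = 25 ≡ 25 (mod 311)
5^4 = (5^2)^2 ≡ 25^2 = 625 ≡ 3 (mod 311)
5^8 = (5^4)^2 ≡ 3^2 = 9 ≡ 9 (mod 311)
5^12 = 5^8 · 5^4 ≡ 9 · 3 ≡ 27 (mod 311).
So B = 27. Chen then computes K = B^a mod p = 27^5 mod 311.
27^1 ≡ 27 (mod 311)
27^2 = (27^1)^2 ≡ 27^2 = 729 ≡ 107 (mod 311)
27^4 = (27^2)^2 ≡ 107^2 = 11449 ≡ 253 (mod 311)
27^5 = 27^4 · 27^1 ≡ 253 · 27 ≡ 300 (mod 311).

300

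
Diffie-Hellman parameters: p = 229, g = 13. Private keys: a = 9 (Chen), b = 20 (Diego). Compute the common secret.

16

Chen sends A = g^a mod p = 13^9 mod 229.
13^1 ≡ 13 (mod 229)
13^2 = (13^1)^2 ≡ 13^2 = 169 ≡ 169 (mod 229)
13^4 = (13^2)^2 ≡ 169^2 = 28561 ≡ 165 (mod 229)
13^8 = (13^4)^2 ≡ 165^2 = 27225 ≡ 203 (mod 229)
13^9 = 13^8 · 13^1 ≡ 203 · 13 ≡ 120 (mod 229).
So A = 120. Diego then computes K = A^b mod p = 120^20 mod 229.
120^1 ≡ 120 (mod 229)
120^2 = (120^1)^2 ≡ 120^2 = 14400 ≡ 202 (mod 229)
120^4 = (120^2)^2 ≡ 202^2 = 40804 ≡ 42 (mod 229)
120^8 = (120^4)^2 ≡ 42^2 = 1764 ≡ 161 (mod 229)
120^16 = (120^8)^2 ≡ 161^2 = 25921 ≡ 44 (mod 229)
120^20 = 120^16 · 120^4 ≡ 44 · 42 ≡ 16 (mod 229).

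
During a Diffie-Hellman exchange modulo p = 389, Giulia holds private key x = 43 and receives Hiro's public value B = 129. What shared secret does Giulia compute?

Shared key K = 129^43 mod 389.
129^1 ≡ 129 (mod 389)
129^2 = (129^1)^2 ≡ 129^2 = 16641 ≡ 303 (mod 389)
129^4 = (129^2)^2 ≡ 303^2 = 91809 ≡ 5 (mod 389)
129^8 = (129^4)^2 ≡ 5^2 = 25 ≡ 25 (mod 389)
129^16 = (129^8)^2 ≡ 25^2 = 625 ≡ 236 (mod 389)
129^32 = (129^16)^2 ≡ 236^2 = 55696 ≡ 69 (mod 389)
129^43 = 129^32 · 129^8 · 129^2 · 129^1 ≡ 69 · 25 · 303 · 129 ≡ 94 (mod 389).

94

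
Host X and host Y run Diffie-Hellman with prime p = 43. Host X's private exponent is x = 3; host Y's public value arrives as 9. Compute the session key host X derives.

41

Shared key K = 9^3 mod 43.
9^1 ≡ 9 (mod 43)
9^2 = (9^1)^2 ≡ 9^2 = 81 ≡ 38 (mod 43)
9^3 = 9^2 · 9^1 ≡ 38 · 9 ≡ 41 (mod 43).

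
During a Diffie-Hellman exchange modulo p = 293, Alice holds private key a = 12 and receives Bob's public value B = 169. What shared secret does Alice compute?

Shared key K = 169^12 mod 293.
169^1 ≡ 169 (mod 293)
169^2 = (169^1)^2 ≡ 169^2 = 28561 ≡ 140 (mod 293)
169^4 = (169^2)^2 ≡ 140^2 = 19600 ≡ 262 (mod 293)
169^8 = (169^4)^2 ≡ 262^2 = 68644 ≡ 82 (mod 293)
169^12 = 169^8 · 169^4 ≡ 82 · 262 ≡ 95 (mod 293).

95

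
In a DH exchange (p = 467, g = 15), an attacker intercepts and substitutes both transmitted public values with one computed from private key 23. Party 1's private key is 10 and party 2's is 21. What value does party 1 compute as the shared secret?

Party 1 receives an attacker's public value M = 15^23 mod 467 instead of the honest one.
15^1 ≡ 15 (mod 467)
15^2 = (15^1)^2 ≡ 15^2 = 225 ≡ 225 (mod 467)
15^4 = (15^2)^2 ≡ 225^2 = 50625 ≡ 189 (mod 467)
15^8 = (15^4)^2 ≡ 189^2 = 35721 ≡ 229 (mod 467)
15^16 = (15^8)^2 ≡ 229^2 = 52441 ≡ 137 (mod 467)
15^23 = 15^16 · 15^4 · 15^2 · 15^1 ≡ 137 · 189 · 225 · 15 ≡ 99 (mod 467).
So M = 99. Party 1 computes K = M^10 mod 467.
99^1 ≡ 99 (mod 467)
99^2 = (99^1)^2 ≡ 99^2 = 9801 ≡ 461 (mod 467)
99^4 = (99^2)^2 ≡ 461^2 = 212521 ≡ 36 (mod 467)
99^8 = (99^4)^2 ≡ 36^2 = 1296 ≡ 362 (mod 467)
99^10 = 99^8 · 99^2 ≡ 362 · 461 ≡ 163 (mod 467).

163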